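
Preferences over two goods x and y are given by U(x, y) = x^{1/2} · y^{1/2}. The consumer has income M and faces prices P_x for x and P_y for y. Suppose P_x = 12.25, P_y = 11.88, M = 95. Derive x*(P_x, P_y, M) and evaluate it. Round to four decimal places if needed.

MU_x/MU_y = (0.5·y)/(0.5·x); tangency sets this equal to P_x/P_y.
So 0.5·P_y·y = 0.5·P_x·x; combined with the budget, a share 0.5 of income goes to x.
Demand: x*(P_x,P_y,M) = 0.5·M/P_x and y* = 0.5·M/P_y.
At P_x=12.25, P_y=11.88, M=95: x* = 0.5·95/12.25 = 3.8776.

x* = 3.8776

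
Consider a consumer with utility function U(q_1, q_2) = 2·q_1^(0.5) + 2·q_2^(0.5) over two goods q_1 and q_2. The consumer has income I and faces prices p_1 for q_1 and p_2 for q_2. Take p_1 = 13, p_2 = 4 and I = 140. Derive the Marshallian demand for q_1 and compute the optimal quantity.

q_1* = 2.5339

MRS = MU_q_1/MU_q_2 = (q_2/q_1)^(0.5). Set equal to p_1/p_2.
Hence q_2/q_1 = (p_1/p_2)^(1/(0.5)), i.e. raised to the 2 power.
With the ratio pinned down, the budget gives q_1* = I/(p_1 + p_2·(q_2/q_1)) and q_2* = (q_2/q_1)·q_1*.
Numerically q_2/q_1 = 10.5625, so q_1* = 140/(13 + 4·10.5625) = 2.5339.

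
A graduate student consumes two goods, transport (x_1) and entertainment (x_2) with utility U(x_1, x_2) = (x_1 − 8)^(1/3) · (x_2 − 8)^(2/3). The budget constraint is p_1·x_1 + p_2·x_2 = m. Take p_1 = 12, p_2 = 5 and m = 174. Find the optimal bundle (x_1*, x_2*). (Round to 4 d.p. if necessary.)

x_1* = 9.0556, x_2* = 13.0667

This is Cobb-Douglas in (x_1−8, x_2−8): tangency gives 1/3·p_2·(x_2−8) = 2/3·p_1·(x_1−8).
After buying the subsistence bundle (8, 8), a share 1/3 of the remaining income goes to x_1: x_1* = 8 + 1/3·(m − 8p_1 − 8p_2)/p_1.
Discretionary income = 174 − 8·12 − 8·5 = 38; x_1* = 8 + 1/3·38/12 = 9.0556; x_2* = 8 + 2/3·38/5 = 13.0667.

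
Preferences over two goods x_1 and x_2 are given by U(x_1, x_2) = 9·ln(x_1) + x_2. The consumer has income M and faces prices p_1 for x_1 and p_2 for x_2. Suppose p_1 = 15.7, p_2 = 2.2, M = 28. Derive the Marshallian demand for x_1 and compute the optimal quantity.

MU_x_1 = 9/x_1, MU_x_2 = 1. Tangency: 9/x_1 = p_1/p_2.
So x_1*(p_1,p_2) = 9·p_2/p_1, independent of income; and x_2* = (M − 9·p_2)/p_2.
At the given prices: x_1* = 9·2.2/15.7 = 1.2611.

x_1* = 1.2611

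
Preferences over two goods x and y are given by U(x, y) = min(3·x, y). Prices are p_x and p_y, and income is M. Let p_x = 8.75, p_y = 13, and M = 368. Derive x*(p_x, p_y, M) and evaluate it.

Leontief preferences: the optimum is at the kink where x/1 = y/3, i.e. y = 3·x.
Budget: p_x·x + p_y·3·x = M, so (p_x + 3·p_y)·x = M.
Demand: x*(p_x,p_y,M) = M/(p_x + 3·p_y), y* = 3·M/(p_x + 3·p_y).
Here 8.75 + 3·13 = 47.75, giving x* = 7.7068.

x* = 7.7068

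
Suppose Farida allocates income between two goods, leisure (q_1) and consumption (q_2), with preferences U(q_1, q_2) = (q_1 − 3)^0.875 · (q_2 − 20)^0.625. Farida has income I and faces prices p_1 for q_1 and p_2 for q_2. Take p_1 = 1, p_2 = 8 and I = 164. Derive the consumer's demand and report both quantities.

q_1* = 3.5833, q_2* = 20.0521

Discretionary income = 164 − 3·1 − 20·8 = 1; q_1* = 3 + 7/12·1/1 = 3.5833; q_2* = 20 + 5/12·1/8 = 20.0521.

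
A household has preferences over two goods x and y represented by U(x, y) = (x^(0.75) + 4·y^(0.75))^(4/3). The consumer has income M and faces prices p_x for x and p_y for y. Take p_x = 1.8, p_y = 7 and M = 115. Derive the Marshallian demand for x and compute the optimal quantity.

x* = 11.9357

MRS = MU_x/MU_y = (1/4)·(y/x)^(0.25). Set equal to p_x/p_y.
Hence y/x = (4·p_x/p_y)^(1/(0.25)), i.e. raised to the 4 power.
Substitute y = (y/x)·x into the budget: x* = M/(p_x + p_y·(y/x)).
Numerically y/x = 1.119278, so x* = 115/(1.8 + 7·1.119278) = 11.9357.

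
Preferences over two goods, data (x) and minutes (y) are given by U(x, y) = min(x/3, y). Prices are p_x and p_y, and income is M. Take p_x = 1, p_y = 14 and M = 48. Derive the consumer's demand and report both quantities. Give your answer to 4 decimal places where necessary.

With perfect complements, no substitution: consume in ratio x:y = 3:1.
Budget: p_x·x + p_y·(1/3)·x = M, so (3·p_x + p_y)·x = 3·M.
Demand: x*(p_x,p_y,M) = 3·M/(3·p_x + p_y), y* = M/(3·p_x + p_y).
Here 3·1 + 14 = 17, giving x* = 8.4706 and y* = 2.8235.

x* = 8.4706, y* = 2.8235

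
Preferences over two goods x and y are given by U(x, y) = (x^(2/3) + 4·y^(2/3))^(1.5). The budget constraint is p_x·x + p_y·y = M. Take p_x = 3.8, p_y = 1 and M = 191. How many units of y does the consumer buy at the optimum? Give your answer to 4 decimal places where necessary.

From the CES first-order condition, (1/4)·(y/x)^(1/3) = p_x/p_y.
Hence y/x = (4·p_x/p_y)^(1/(1/3)), i.e. raised to the 3 power.
Substitute y = (y/x)·x into the budget: x* = M/(p_x + p_y·(y/x)).
Numerically y/x = 3511.808, so x* = 191/(3.8 + 1·3511.808) = 0.0543 and y* = 3511.808·0.0543 = 190.7935.

y* = 190.7935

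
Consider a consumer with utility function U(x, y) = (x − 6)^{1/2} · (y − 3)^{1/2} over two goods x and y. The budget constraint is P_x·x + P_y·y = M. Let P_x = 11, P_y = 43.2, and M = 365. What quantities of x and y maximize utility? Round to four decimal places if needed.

Substituting into the budget: x* = 6 + 0.5·(M − 6·P_x − 3·P_y)/P_x, and y* = 3 + 0.5·(…)/P_y.
Discretionary income = 365 − 6·11 − 3·43.2 = 169.4; x* = 6 + 0.5·169.4/11 = 13.7; y* = 3 + 0.5·169.4/43.2 = 4.9606.

x* = 13.7, y* = 4.9606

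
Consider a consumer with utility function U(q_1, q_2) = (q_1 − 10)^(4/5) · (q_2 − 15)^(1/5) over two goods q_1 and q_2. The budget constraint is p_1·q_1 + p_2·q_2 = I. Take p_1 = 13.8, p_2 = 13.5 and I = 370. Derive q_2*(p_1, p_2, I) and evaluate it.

q_2* = 15.437

Discretionary income = 370 − 10·13.8 − 15·13.5 = 29.5; q_2* = 15 + 0.2·29.5/13.5 = 15.437.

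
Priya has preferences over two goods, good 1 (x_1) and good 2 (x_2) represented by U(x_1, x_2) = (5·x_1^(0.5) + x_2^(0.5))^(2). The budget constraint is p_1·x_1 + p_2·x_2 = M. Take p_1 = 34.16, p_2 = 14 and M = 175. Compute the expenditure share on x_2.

MU_x_1 ∝ 5·x_1^(-0.5), MU_x_2 ∝ x_2^(-0.5), so MRS = 5·(x_2/x_1)^(0.5) = p_1/p_2.
Solve for the ratio: x_2/x_1 = [(1/5)·p_1/p_2]^(2).
With the ratio pinned down, the budget gives x_1* = M/(p_1 + p_2·(x_2/x_1)) and x_2* = (x_2/x_1)·x_1*.
Numerically x_2/x_1 = 0.238144, so x_1* = 175/(34.16 + 14·0.238144) = 4.6674 and x_2* = 0.238144·4.6674 = 1.1115.
Expenditure on x_2: 14·1.1115 = 15.5612; share = 0.0889.

share on x_2 = 0.0889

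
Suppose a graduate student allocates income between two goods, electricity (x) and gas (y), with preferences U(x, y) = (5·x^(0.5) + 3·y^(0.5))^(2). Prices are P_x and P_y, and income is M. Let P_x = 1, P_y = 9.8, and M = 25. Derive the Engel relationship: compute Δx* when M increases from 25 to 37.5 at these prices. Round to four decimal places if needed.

From the CES first-order condition, (5/3)·(y/x)^(0.5) = P_x/P_y.
Solve for the ratio: y/x = [(3/5)·P_x/P_y]^(2).
With the ratio pinned down, the budget gives x* = M/(P_x + P_y·(y/x)) and y* = (y/x)·x*.
Numerically y/x = 0.003748, so x* = 25/(1 + 9.8·0.003748) = 24.1142.
At M' = 37.5: x* = 36.1713. Change: 36.1713 − 24.1142 = 12.0571.

Δx* = 12.0571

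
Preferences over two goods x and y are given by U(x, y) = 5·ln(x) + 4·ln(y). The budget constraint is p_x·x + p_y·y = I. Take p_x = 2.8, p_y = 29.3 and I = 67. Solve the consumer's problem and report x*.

x* = 13.2937

MU_x/MU_y = (5·y)/(4·x); tangency sets this equal to p_x/p_y.
So 5·p_y·y = 4·p_x·x; combined with the budget, a share 5/9 of income goes to x.
Demand: x*(p_x,p_y,I) = 5/9·I/p_x and y* = 4/9·I/p_y.
At p_x=2.8, p_y=29.3, I=67: x* = 5/9·67/2.8 = 13.2937.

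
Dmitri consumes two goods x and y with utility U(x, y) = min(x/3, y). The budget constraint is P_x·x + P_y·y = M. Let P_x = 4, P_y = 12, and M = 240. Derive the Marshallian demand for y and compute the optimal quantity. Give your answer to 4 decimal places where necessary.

y* = 10

With perfect complements, no substitution: consume in ratio x:y = 3:1.
Budget: P_x·x + P_y·(1/3)·x = M, so (3·P_x + P_y)·x = 3·M.
Demand: x*(P_x,P_y,M) = 3·M/(3·P_x + P_y), y* = M/(3·P_x + P_y).
Here 3·4 + 12 = 24, giving y* = 10.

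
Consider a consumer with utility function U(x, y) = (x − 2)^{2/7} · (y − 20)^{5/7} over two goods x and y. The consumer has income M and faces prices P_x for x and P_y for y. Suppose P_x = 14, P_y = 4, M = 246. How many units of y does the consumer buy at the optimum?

y* = 44.6429

This is Cobb-Douglas in (x−2, y−20): tangency gives 2/7·P_y·(y−20) = 5/7·P_x·(x−2).
After buying the subsistence bundle (2, 20), a share 2/7 of the remaining income goes to x: x* = 2 + 2/7·(M − 2P_x − 20P_y)/P_x.
Discretionary income = 246 − 2·14 − 20·4 = 138; y* = 20 + 5/7·138/4 = 44.6429.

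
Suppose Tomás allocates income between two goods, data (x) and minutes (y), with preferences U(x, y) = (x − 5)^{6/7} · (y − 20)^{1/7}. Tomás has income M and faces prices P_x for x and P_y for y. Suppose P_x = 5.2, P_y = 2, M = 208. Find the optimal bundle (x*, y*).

x* = 28.4066, y* = 30.1429

Substituting into the budget: x* = 5 + 6/7·(M − 5·P_x − 20·P_y)/P_x, and y* = 20 + 1/7·(…)/P_y.
Discretionary income = 208 − 5·5.2 − 20·2 = 142; x* = 5 + 6/7·142/5.2 = 28.4066; y* = 20 + 1/7·142/2 = 30.1429.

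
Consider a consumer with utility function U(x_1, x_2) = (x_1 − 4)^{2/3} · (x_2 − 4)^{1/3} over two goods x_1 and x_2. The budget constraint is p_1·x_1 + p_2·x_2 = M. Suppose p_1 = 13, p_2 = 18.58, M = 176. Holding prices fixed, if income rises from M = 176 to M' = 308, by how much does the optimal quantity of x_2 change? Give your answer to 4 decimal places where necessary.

Δx_2* = 2.3681

Discretionary income = 176 − 4·13 − 4·18.58 = 49.68; x_2* = 4 + 1/3·49.68/18.58 = 4.8913.
At M' = 308: x_2* = 7.2594. Change: 7.2594 − 4.8913 = 2.3681.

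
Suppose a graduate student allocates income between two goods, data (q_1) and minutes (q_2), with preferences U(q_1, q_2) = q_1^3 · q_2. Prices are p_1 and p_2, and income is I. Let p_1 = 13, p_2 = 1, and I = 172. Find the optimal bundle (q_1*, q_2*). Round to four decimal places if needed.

Demand: q_1*(p_1,p_2,I) = 0.75·I/p_1 and q_2* = 0.25·I/p_2.
At p_1=13, p_2=1, I=172: q_1* = 0.75·172/13 = 9.9231, q_2* = 43.

q_1* = 9.9231, q_2* = 43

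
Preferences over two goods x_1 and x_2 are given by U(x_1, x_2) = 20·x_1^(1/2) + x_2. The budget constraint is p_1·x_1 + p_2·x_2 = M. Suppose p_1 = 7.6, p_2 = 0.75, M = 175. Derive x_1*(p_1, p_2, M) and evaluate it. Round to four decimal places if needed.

Thus x_1* = (10·p_2/p_1)² — independent of M — with the rest of income spent on x_2.
Plugging in: x_1* = (10·0.75/7.6)² = 0.9739.

x_1* = 0.9739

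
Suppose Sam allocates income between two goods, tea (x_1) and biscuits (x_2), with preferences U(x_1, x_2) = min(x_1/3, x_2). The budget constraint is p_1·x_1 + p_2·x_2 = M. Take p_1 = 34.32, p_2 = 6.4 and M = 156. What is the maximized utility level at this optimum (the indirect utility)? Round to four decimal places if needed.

With perfect complements, no substitution: consume in ratio x_1:x_2 = 3:1.
Budget: p_1·x_1 + p_2·(1/3)·x_1 = M, so (3·p_1 + p_2)·x_1 = 3·M.
Demand: x_1*(p_1,p_2,M) = 3·M/(3·p_1 + p_2), x_2* = M/(3·p_1 + p_2).
Here 3·34.32 + 6.4 = 109.36, giving x_1* = 4.2794 and x_2* = 1.4265.
Utility at the optimum: U(4.2794, 1.4265) = 1.4265.

V = 1.4265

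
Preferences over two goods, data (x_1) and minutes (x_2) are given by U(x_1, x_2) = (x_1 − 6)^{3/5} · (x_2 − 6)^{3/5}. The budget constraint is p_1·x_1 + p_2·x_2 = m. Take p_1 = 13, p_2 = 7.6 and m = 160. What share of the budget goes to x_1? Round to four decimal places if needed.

share on x_1 = 0.6013

MRS = (x_2−6)/(x_1−6). Tangency with p_1/p_2 gives x_2−6 = (p_1/p_2)·(x_1−6).
After buying the subsistence bundle (6, 6), a share 0.5 of the remaining income goes to x_1: x_1* = 6 + 0.5·(m − 6p_1 − 6p_2)/p_1.
Discretionary income = 160 − 6·13 − 6·7.6 = 36.4; x_1* = 6 + 0.5·36.4/13 = 7.4; x_2* = 6 + 0.5·36.4/7.6 = 8.3947.
Expenditure on x_1: 13·7.4 = 96.2; share = 0.6013.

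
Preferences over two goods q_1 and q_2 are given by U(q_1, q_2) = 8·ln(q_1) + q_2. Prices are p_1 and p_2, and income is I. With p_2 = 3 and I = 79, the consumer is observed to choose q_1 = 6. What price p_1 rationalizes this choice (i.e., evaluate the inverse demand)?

Set MRS = p_1/p_2: (8/q_1)/1 = p_1/p_2.
So q_1*(p_1,p_2) = 8·p_2/p_1, independent of income; and q_2* = (I − 8·p_2)/p_2.
Set q_1* = 6 in the demand function and solve for p_1: p_1 = 4.

p_1 = 4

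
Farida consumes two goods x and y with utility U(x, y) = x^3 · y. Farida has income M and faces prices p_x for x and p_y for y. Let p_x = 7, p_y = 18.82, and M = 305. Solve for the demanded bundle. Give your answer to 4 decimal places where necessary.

The MRS is 3·y/x. Set MRS = p_x/p_y.
Rearranging, p_y·y = (1/3)·p_x·x. Substituting into the budget gives p_x·x·(1 + (1/3)) = M.
Demand: x*(p_x,p_y,M) = 0.75·M/p_x and y* = 0.25·M/p_y.
At p_x=7, p_y=18.82, M=305: x* = 0.75·305/7 = 32.6786, y* = 4.0515.

x* = 32.6786, y* = 4.0515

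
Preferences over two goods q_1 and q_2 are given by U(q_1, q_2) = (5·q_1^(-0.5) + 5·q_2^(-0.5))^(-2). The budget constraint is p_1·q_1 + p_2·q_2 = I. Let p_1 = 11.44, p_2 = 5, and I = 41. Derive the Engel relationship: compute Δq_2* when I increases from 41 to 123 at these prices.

Numerically q_2/q_1 = 1.73635, so q_1* = 41/(11.44 + 5·1.73635) = 2.0376 and q_2* = 1.73635·2.0376 = 3.538.
At I' = 123: q_2* = 10.6139. Change: 10.6139 − 3.538 = 7.076.

Δq_2* = 7.076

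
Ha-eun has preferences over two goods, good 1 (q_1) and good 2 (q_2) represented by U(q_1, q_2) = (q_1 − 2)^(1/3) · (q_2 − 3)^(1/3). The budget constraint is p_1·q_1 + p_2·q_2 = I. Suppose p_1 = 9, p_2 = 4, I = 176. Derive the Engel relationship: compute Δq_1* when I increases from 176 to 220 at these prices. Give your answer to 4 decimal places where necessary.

Δq_1* = 2.4444

Let q_1' = q_1−2, q_2' = q_2−3. MRS = q_2'/q_1' = p_1/p_2.
After buying the subsistence bundle (2, 3), a share 0.5 of the remaining income goes to q_1: q_1* = 2 + 0.5·(I − 2p_1 − 3p_2)/p_1.
Discretionary income = 176 − 2·9 − 3·4 = 146; q_1* = 2 + 0.5·146/9 = 10.1111.
At I' = 220: q_1* = 12.5556. Change: 12.5556 − 10.1111 = 2.4444.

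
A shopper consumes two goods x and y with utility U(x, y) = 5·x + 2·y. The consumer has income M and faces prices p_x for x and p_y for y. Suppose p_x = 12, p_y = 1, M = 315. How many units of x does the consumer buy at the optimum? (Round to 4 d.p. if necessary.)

Linear utility — the consumer picks whichever good has higher MU/price: 5/12 = 0.4167 vs 2/1 = 2.
y gives more utility per dollar, so spend all income on y: y* = M/p_y, x* = 0.
Numerically: x* = 0, y* = 315.

x* = 0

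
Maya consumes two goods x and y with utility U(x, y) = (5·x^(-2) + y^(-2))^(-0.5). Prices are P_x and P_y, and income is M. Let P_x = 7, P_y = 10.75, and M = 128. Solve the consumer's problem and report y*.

y* = 5.2117

From the CES first-order condition, 5·(y/x)^(3) = P_x/P_y.
Solve for the ratio: y/x = [(1/5)·P_x/P_y]^(1/3).
With the ratio pinned down, the budget gives x* = M/(P_x + P_y·(y/x)) and y* = (y/x)·x*.
Numerically y/x = 0.506882, so x* = 128/(7 + 10.75·0.506882) = 10.282 and y* = 0.506882·10.282 = 5.2117.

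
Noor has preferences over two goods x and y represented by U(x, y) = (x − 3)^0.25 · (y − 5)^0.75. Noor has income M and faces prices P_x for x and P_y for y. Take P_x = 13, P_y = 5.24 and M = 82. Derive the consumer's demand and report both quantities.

x* = 3.3231, y* = 7.4046

After buying the subsistence bundle (3, 5), a share 0.25 of the remaining income goes to x: x* = 3 + 0.25·(M − 3P_x − 5P_y)/P_x.
Discretionary income = 82 − 3·13 − 5·5.24 = 16.8; x* = 3 + 0.25·16.8/13 = 3.3231; y* = 5 + 0.75·16.8/5.24 = 7.4046.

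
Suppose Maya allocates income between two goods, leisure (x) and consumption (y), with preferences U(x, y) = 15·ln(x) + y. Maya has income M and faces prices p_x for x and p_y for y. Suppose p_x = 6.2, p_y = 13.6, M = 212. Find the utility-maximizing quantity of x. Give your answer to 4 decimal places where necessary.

MU_x = 15/x, MU_y = 1. Tangency: 15/x = p_x/p_y.
So x*(p_x,p_y) = 15·p_y/p_x, independent of income; and y* = (M − 15·p_y)/p_y.
At the given prices: x* = 15·13.6/6.2 = 32.9032.

x* = 32.9032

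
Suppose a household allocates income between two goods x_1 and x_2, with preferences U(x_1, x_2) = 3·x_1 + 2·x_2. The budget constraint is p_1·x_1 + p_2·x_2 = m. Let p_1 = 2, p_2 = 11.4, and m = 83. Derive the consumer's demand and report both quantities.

x_1* = 41.5, x_2* = 0

Linear utility — the consumer picks whichever good has higher MU/price: 3/2 = 1.5 vs 2/11.4 = 0.1754.
x_1 gives more utility per dollar, so spend all income on x_1: x_1* = m/p_1, x_2* = 0.
Numerically: x_1* = 41.5, x_2* = 0.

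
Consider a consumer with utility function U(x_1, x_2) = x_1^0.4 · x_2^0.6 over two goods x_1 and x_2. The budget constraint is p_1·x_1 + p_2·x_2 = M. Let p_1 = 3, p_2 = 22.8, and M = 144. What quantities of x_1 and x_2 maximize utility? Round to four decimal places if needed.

At p_1=3, p_2=22.8, M=144: x_1* = 0.4·144/3 = 19.2, x_2* = 3.7895.

x_1* = 19.2, x_2* = 3.7895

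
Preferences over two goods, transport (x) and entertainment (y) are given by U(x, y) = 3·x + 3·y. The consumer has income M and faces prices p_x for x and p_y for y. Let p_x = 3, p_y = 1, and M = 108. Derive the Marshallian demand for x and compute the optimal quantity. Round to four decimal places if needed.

x* = 0

Linear utility — the consumer picks whichever good has higher MU/price: 3/3 = 1 vs 3/1 = 3.
y gives more utility per dollar, so spend all income on y: y* = M/p_y, x* = 0.
Numerically: x* = 0, y* = 108.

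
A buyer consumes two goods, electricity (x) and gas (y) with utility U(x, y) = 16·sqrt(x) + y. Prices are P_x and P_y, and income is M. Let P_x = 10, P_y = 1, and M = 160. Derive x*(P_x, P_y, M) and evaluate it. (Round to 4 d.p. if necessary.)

MU_x = 8/√x, MU_y = 1. Tangency: 8/√x = P_x/P_y.
Solve: √x = 8·P_y/P_x, so x*(P_x,P_y) = (8·P_y/P_x)², and y* = (M − P_x·x*)/P_y.
Plugging in: x* = (8·1/10)² = 0.64.

x* = 0.64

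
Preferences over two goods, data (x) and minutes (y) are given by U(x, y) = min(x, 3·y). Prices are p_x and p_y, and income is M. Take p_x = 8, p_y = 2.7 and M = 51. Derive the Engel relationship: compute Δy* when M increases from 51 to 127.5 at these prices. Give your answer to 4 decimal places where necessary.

With perfect complements, no substitution: consume in ratio x:y = 3:1.
Budget: p_x·x + p_y·(1/3)·x = M, so (3·p_x + p_y)·x = 3·M.
Demand: x*(p_x,p_y,M) = 3·M/(3·p_x + p_y), y* = M/(3·p_x + p_y).
Here 3·8 + 2.7 = 26.7, giving y* = 1.9101.
At M' = 127.5: y* = 4.7753. Change: 4.7753 − 1.9101 = 2.8652.

Δy* = 2.8652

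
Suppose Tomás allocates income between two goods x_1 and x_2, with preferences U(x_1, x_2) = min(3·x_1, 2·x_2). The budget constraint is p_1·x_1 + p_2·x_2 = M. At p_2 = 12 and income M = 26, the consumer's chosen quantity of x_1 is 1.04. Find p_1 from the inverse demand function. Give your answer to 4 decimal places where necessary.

p_1 = 7

Leontief preferences: the optimum is at the kink where x_1/2 = x_2/3, i.e. x_2 = (3/2)·x_1.
Budget: p_1·x_1 + p_2·(3/2)·x_1 = M, so (2·p_1 + 3·p_2)·x_1 = 2·M.
Demand: x_1*(p_1,p_2,M) = 2·M/(2·p_1 + 3·p_2), x_2* = 3·M/(2·p_1 + 3·p_2).
Set x_1* = 1.04 in the demand function and solve for p_1: p_1 = 7.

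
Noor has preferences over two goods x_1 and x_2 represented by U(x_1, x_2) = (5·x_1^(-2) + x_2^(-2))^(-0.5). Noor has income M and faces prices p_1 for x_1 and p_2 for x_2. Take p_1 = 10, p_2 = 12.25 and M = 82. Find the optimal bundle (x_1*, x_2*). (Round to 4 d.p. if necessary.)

x_1* = 4.9116, x_2* = 2.6844

Substitute x_2 = (x_2/x_1)·x_1 into the budget: x_1* = M/(p_1 + p_2·(x_2/x_1)).
Numerically x_2/x_1 = 0.546552, so x_1* = 82/(10 + 12.25·0.546552) = 4.9116 and x_2* = 0.546552·4.9116 = 2.6844.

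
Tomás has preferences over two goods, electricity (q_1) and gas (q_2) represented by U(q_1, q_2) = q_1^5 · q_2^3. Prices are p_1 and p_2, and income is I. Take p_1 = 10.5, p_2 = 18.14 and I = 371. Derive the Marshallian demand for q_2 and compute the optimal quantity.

At p_1=10.5, p_2=18.14, I=371: q_2* = 0.375·371/18.14 = 7.6695.

q_2* = 7.6695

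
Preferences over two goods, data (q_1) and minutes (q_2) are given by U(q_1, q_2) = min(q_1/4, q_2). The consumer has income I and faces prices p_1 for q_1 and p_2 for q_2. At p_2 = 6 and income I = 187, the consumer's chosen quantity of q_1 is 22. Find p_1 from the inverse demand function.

Leontief preferences: the optimum is at the kink where q_1/4 = q_2/1, i.e. q_2 = (1/4)·q_1.
Budget: p_1·q_1 + p_2·(1/4)·q_1 = I, so (4·p_1 + p_2)·q_1 = 4·I.
Demand: q_1*(p_1,p_2,I) = 4·I/(4·p_1 + p_2), q_2* = I/(4·p_1 + p_2).
Set q_1* = 22 in the demand function and solve for p_1: p_1 = 7.

p_1 = 7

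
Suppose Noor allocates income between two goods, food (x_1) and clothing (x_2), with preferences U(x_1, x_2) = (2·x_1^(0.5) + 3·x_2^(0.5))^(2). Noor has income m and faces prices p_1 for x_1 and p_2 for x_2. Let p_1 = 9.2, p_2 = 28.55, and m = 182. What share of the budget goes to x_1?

share on x_1 = 0.5797

From the CES first-order condition, (2/3)·(x_2/x_1)^(0.5) = p_1/p_2.
Hence x_2/x_1 = ((3/2)·p_1/p_2)^(1/(0.5)), i.e. raised to the 2 power.
With the ratio pinned down, the budget gives x_1* = m/(p_1 + p_2·(x_2/x_1)) and x_2* = (x_2/x_1)·x_1*.
Numerically x_2/x_1 = 0.233639, so x_1* = 182/(9.2 + 28.55·0.233639) = 11.4679 and x_2* = 0.233639·11.4679 = 2.6793.
Expenditure on x_1: 9.2·11.4679 = 105.5046; share = 0.5797.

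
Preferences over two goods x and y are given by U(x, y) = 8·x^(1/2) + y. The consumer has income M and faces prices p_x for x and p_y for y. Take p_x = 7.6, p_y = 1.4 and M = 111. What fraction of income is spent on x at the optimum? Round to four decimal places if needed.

share on x = 0.0372

MU_x = 4/√x, MU_y = 1. Tangency: 4/√x = p_x/p_y.
Solve: √x = 4·p_y/p_x, so x*(p_x,p_y) = (4·p_y/p_x)², and y* = (M − p_x·x*)/p_y.
Plugging in: x* = (4·1.4/7.6)² = 0.5429, y* = 76.3383.
Expenditure on x: 7.6·0.5429 = 4.1263; share = 0.0372.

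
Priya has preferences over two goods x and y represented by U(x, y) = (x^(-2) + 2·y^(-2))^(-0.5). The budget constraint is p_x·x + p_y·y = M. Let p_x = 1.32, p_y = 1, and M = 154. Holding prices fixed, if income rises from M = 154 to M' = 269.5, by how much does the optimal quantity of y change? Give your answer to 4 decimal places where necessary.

MRS = MU_x/MU_y = (1/2)·(y/x)^(3). Set equal to p_x/p_y.
Solve for the ratio: y/x = [2·p_x/p_y]^(1/3).
Substitute y = (y/x)·x into the budget: x* = M/(p_x + p_y·(y/x)).
Numerically y/x = 1.382085, so x* = 154/(1.32 + 1·1.382085) = 56.993 and y* = 1.382085·56.993 = 78.7692.
At M' = 269.5: y* = 137.8461. Change: 137.8461 − 78.7692 = 59.0769.

Δy* = 59.0769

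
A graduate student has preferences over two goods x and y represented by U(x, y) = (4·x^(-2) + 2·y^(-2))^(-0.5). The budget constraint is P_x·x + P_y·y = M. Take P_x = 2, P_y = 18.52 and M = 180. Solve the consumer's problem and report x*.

MU_x ∝ 4·x^(-3), MU_y ∝ 2·y^(-3), so MRS = 2·(y/x)^(3) = P_x/P_y.
Hence y/x = ((1/2)·P_x/P_y)^(1/(3)), i.e. raised to the 1/3 power.
With the ratio pinned down, the budget gives x* = M/(P_x + P_y·(y/x)) and y* = (y/x)·x*.
Numerically y/x = 0.377966, so x* = 180/(2 + 18.52·0.377966) = 20.0001.

x* = 20.0001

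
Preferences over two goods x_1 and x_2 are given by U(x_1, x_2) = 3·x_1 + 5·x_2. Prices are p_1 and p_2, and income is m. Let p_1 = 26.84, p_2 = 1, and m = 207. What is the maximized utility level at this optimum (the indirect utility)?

V = 1035

Perfect substitutes: compare marginal utility per dollar. 3/p_1 vs 5/p_2 → 0.1118 vs 5.
x_2 gives more utility per dollar, so spend all income on x_2: x_2* = m/p_2, x_1* = 0.
Numerically: x_1* = 0, x_2* = 207.
Utility at the optimum: U(0, 207) = 1035.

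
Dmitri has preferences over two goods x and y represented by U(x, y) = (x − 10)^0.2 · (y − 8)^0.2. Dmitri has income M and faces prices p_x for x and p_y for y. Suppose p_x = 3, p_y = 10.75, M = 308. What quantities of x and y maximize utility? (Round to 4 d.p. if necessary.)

This is Cobb-Douglas in (x−10, y−8): tangency gives 0.2·p_y·(y−8) = 0.2·p_x·(x−10).
After buying the subsistence bundle (10, 8), a share 0.5 of the remaining income goes to x: x* = 10 + 0.5·(M − 10p_x − 8p_y)/p_x.
Discretionary income = 308 − 10·3 − 8·10.75 = 192; x* = 10 + 0.5·192/3 = 42; y* = 8 + 0.5·192/10.75 = 16.9302.

x* = 42, y* = 16.9302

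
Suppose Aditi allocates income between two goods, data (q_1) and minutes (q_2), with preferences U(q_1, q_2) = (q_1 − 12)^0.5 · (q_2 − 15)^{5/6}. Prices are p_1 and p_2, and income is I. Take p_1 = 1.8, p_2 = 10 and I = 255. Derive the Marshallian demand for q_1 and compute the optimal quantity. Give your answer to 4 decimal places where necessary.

q_1* = 29.375

Let q_1' = q_1−12, q_2' = q_2−15. MRS = (3/5)·q_2'/q_1' = p_1/p_2.
After buying the subsistence bundle (12, 15), a share 0.375 of the remaining income goes to q_1: q_1* = 12 + 0.375·(I − 12p_1 − 15p_2)/p_1.
Discretionary income = 255 − 12·1.8 − 15·10 = 83.4; q_1* = 12 + 0.375·83.4/1.8 = 29.375.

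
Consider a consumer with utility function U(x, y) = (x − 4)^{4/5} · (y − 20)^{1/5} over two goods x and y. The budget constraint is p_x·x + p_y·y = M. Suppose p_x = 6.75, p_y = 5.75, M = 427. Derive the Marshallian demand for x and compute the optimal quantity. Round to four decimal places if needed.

Let x' = x−4, y' = y−20. MRS = 4·y'/x' = p_x/p_y.
Substituting into the budget: x* = 4 + 0.8·(M − 4·p_x − 20·p_y)/p_x, and y* = 20 + 0.2·(…)/p_y.
Discretionary income = 427 − 4·6.75 − 20·5.75 = 285; x* = 4 + 0.8·285/6.75 = 37.7778.

x* = 37.7778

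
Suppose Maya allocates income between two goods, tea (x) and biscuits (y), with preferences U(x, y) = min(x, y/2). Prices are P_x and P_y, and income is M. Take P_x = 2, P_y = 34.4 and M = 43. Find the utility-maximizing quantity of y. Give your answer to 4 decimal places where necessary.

y* = 1.2147

Leontief preferences: the optimum is at the kink where x/1 = y/2, i.e. y = 2·x.
Budget: P_x·x + P_y·2·x = M, so (P_x + 2·P_y)·x = M.
Demand: x*(P_x,P_y,M) = M/(P_x + 2·P_y), y* = 2·M/(P_x + 2·P_y).
Here 2 + 2·34.4 = 70.8, giving y* = 1.2147.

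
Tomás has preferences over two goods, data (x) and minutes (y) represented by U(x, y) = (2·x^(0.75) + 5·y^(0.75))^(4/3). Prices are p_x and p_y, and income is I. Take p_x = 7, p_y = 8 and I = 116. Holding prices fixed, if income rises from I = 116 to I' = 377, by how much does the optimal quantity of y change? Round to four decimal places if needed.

Δy* = 31.4242

MRS = MU_x/MU_y = (2/5)·(y/x)^(0.25). Set equal to p_x/p_y.
Hence y/x = ((5/2)·p_x/p_y)^(1/(0.25)), i.e. raised to the 4 power.
With the ratio pinned down, the budget gives x* = I/(p_x + p_y·(y/x)) and y* = (y/x)·x*.
Numerically y/x = 22.89772, so x* = 116/(7 + 8·22.89772) = 0.6099 and y* = 22.89772·0.6099 = 13.9663.
At I' = 377: y* = 45.3905. Change: 45.3905 − 13.9663 = 31.4242.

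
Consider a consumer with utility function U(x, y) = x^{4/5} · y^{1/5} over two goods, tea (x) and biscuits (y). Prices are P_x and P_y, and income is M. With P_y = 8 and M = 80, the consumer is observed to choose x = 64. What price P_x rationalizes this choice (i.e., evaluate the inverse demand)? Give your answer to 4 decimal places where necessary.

P_x = 1

MU_x/MU_y = (0.8·y)/(0.2·x); tangency sets this equal to P_x/P_y.
Rearranging, P_y·y = (1/4)·P_x·x. Substituting into the budget gives P_x·x·(1 + (1/4)) = M.
Demand: x*(P_x,P_y,M) = 0.8·M/P_x and y* = 0.2·M/P_y.
Set x* = 64 in the demand function and solve for P_x: P_x = 1.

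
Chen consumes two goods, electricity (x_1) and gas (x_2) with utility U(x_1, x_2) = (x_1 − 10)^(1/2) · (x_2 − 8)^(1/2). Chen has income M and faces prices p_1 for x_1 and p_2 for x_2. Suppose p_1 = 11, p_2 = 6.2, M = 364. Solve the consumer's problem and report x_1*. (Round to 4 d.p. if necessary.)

x_1* = 19.2909

After buying the subsistence bundle (10, 8), a share 0.5 of the remaining income goes to x_1: x_1* = 10 + 0.5·(M − 10p_1 − 8p_2)/p_1.
Discretionary income = 364 − 10·11 − 8·6.2 = 204.4; x_1* = 10 + 0.5·204.4/11 = 19.2909.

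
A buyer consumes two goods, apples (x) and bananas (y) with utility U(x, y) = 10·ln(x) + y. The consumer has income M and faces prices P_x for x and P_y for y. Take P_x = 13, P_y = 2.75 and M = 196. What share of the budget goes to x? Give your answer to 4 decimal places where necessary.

share on x = 0.1403

Set MRS = P_x/P_y: (10/x)/1 = P_x/P_y.
So x*(P_x,P_y) = 10·P_y/P_x, independent of income; and y* = (M − 10·P_y)/P_y.
At the given prices: x* = 10·2.75/13 = 2.1154, and y* = 61.2727.
Expenditure on x: 13·2.1154 = 27.5; share = 0.1403.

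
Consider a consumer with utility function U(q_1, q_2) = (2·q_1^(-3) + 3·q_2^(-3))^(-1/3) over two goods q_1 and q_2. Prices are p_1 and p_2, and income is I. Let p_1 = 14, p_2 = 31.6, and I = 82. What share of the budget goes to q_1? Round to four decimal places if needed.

share on q_1 = 0.3292

MU_q_1 ∝ 2·q_1^(-4), MU_q_2 ∝ 3·q_2^(-4), so MRS = (2/3)·(q_2/q_1)^(4) = p_1/p_2.
Solve for the ratio: q_2/q_1 = [(3/2)·p_1/p_2]^(0.25).
With the ratio pinned down, the budget gives q_1* = I/(p_1 + p_2·(q_2/q_1)) and q_2* = (q_2/q_1)·q_1*.
Numerically q_2/q_1 = 0.902886, so q_1* = 82/(14 + 31.6·0.902886) = 1.928 and q_2* = 0.902886·1.928 = 1.7408.
Expenditure on q_1: 14·1.928 = 26.9919; share = 0.3292.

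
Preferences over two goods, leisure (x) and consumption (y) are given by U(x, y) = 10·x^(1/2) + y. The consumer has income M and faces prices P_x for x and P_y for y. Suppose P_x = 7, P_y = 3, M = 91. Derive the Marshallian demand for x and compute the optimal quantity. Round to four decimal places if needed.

x* = 4.5918

Solve: √x = 5·P_y/P_x, so x*(P_x,P_y) = (5·P_y/P_x)², and y* = (M − P_x·x*)/P_y.
Plugging in: x* = (5·3/7)² = 4.5918.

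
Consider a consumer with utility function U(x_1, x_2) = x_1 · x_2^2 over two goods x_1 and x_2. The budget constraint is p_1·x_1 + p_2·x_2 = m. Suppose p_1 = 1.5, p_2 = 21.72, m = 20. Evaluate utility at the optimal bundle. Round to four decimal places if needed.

MU_x_1/MU_x_2 = (x_2)/(2·x_1); tangency sets this equal to p_1/p_2.
Rearranging, p_2·x_2 = 2·p_1·x_1. Substituting into the budget gives p_1·x_1·(1 + 2) = m.
Demand: x_1*(p_1,p_2,m) = 1/3·m/p_1 and x_2* = 2/3·m/p_2.
At p_1=1.5, p_2=21.72, m=20: x_1* = 1/3·20/1.5 = 4.4444, x_2* = 0.6139.
Utility at the optimum: U(4.4444, 0.6139) = 1.6748.

V = 1.6748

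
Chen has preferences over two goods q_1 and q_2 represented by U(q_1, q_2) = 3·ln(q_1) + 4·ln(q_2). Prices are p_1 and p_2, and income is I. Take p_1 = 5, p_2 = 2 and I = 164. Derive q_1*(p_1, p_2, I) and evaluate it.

MU_q_1/MU_q_2 = (3·q_2)/(4·q_1); tangency sets this equal to p_1/p_2.
Rearranging, p_2·q_2 = (4/3)·p_1·q_1. Substituting into the budget gives p_1·q_1·(1 + (4/3)) = I.
Demand: q_1*(p_1,p_2,I) = 3/7·I/p_1 and q_2* = 4/7·I/p_2.
At p_1=5, p_2=2, I=164: q_1* = 3/7·164/5 = 14.0571.

q_1* = 14.0571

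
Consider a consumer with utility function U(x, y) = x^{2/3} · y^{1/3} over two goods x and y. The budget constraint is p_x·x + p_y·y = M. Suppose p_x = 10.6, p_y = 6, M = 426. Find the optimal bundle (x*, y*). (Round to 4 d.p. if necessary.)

MU_x/MU_y = (2/3·y)/(1/3·x); tangency sets this equal to p_x/p_y.
Rearranging, p_y·y = (1/2)·p_x·x. Substituting into the budget gives p_x·x·(1 + (1/2)) = M.
Demand: x*(p_x,p_y,M) = 2/3·M/p_x and y* = 1/3·M/p_y.
At p_x=10.6, p_y=6, M=426: x* = 2/3·426/10.6 = 26.7925, y* = 23.6667.

x* = 26.7925, y* = 23.6667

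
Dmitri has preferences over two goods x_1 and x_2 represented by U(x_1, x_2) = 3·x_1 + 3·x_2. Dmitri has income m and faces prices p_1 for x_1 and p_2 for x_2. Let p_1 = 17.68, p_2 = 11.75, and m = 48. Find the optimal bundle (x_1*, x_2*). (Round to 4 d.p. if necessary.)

x_1* = 0, x_2* = 4.0851

x_2 gives more utility per dollar, so spend all income on x_2: x_2* = m/p_2, x_1* = 0.
Numerically: x_1* = 0, x_2* = 4.0851.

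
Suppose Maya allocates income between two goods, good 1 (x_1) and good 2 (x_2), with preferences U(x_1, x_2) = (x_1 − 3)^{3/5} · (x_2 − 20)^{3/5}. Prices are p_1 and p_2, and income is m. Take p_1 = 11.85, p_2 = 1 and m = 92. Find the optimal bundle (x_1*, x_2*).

x_1* = 4.538, x_2* = 38.225

Let x_1' = x_1−3, x_2' = x_2−20. MRS = x_2'/x_1' = p_1/p_2.
After buying the subsistence bundle (3, 20), a share 0.5 of the remaining income goes to x_1: x_1* = 3 + 0.5·(m − 3p_1 − 20p_2)/p_1.
Discretionary income = 92 − 3·11.85 − 20·1 = 36.45; x_1* = 3 + 0.5·36.45/11.85 = 4.538; x_2* = 20 + 0.5·36.45/1 = 38.225.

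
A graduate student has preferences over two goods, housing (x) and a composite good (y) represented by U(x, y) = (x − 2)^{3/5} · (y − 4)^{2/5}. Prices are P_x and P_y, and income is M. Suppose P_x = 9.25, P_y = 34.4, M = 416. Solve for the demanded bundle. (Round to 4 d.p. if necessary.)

This is Cobb-Douglas in (x−2, y−4): tangency gives 0.6·P_y·(y−4) = 0.4·P_x·(x−2).
After buying the subsistence bundle (2, 4), a share 0.6 of the remaining income goes to x: x* = 2 + 0.6·(M − 2P_x − 4P_y)/P_x.
Discretionary income = 416 − 2·9.25 − 4·34.4 = 259.9; x* = 2 + 0.6·259.9/9.25 = 18.8584; y* = 4 + 0.4·259.9/34.4 = 7.0221.

x* = 18.8584, y* = 7.0221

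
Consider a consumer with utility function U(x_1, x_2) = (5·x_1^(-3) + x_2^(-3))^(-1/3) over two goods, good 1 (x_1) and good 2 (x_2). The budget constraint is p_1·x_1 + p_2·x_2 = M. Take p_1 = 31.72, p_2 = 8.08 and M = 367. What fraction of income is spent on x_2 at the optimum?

share on x_2 = 0.1934

From the CES first-order condition, 5·(x_2/x_1)^(4) = p_1/p_2.
Hence x_2/x_1 = ((1/5)·p_1/p_2)^(1/(4)), i.e. raised to the 0.25 power.
Substitute x_2 = (x_2/x_1)·x_1 into the budget: x_1* = M/(p_1 + p_2·(x_2/x_1)).
Numerically x_2/x_1 = 0.941321, so x_1* = 367/(31.72 + 8.08·0.941321) = 9.3323 and x_2* = 0.941321·9.3323 = 8.7847.
Expenditure on x_2: 8.08·8.7847 = 70.9802; share = 0.1934.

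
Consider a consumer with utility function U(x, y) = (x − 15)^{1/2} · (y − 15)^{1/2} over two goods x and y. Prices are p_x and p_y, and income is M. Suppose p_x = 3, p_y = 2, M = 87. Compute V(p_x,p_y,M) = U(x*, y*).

MRS = (y−15)/(x−15). Tangency with p_x/p_y gives y−15 = (p_x/p_y)·(x−15).
After buying the subsistence bundle (15, 15), a share 0.5 of the remaining income goes to x: x* = 15 + 0.5·(M − 15p_x − 15p_y)/p_x.
Discretionary income = 87 − 15·3 − 15·2 = 12; x* = 15 + 0.5·12/3 = 17; y* = 15 + 0.5·12/2 = 18.
Utility at the optimum: U(17, 18) = 2.4495.

V = 2.4495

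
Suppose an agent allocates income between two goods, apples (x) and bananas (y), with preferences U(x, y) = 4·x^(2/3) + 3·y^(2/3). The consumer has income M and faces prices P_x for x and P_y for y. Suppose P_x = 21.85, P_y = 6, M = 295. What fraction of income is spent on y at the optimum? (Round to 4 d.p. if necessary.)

share on y = 0.8484

MU_x ∝ 4·x^(-1/3), MU_y ∝ 3·y^(-1/3), so MRS = (4/3)·(y/x)^(1/3) = P_x/P_y.
Solve for the ratio: y/x = [(3/4)·P_x/P_y]^(3).
Substitute y = (y/x)·x into the budget: x* = M/(P_x + P_y·(y/x)).
Numerically y/x = 20.374378, so x* = 295/(21.85 + 6·20.374378) = 2.0472 and y* = 20.374378·2.0472 = 41.7113.
Expenditure on y: 6·41.7113 = 250.2678; share = 0.8484.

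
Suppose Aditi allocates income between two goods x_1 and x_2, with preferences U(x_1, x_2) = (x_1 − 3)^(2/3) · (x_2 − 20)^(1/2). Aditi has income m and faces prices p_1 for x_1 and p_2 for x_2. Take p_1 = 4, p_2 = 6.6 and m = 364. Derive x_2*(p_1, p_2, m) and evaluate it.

x_2* = 34.2857

MRS = (4/3)·(x_2−20)/(x_1−3). Tangency with p_1/p_2 gives x_2−20 = (3/4)·(p_1/p_2)·(x_1−3).
Substituting into the budget: x_1* = 3 + 4/7·(m − 3·p_1 − 20·p_2)/p_1, and x_2* = 20 + 3/7·(…)/p_2.
Discretionary income = 364 − 3·4 − 20·6.6 = 220; x_2* = 20 + 3/7·220/6.6 = 34.2857.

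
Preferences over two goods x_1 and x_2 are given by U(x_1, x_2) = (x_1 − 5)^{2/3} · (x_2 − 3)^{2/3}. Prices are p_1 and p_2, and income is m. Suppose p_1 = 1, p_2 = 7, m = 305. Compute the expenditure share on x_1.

share on x_1 = 0.4738

MRS = (x_2−3)/(x_1−5). Tangency with p_1/p_2 gives x_2−3 = (p_1/p_2)·(x_1−5).
Substituting into the budget: x_1* = 5 + 0.5·(m − 5·p_1 − 3·p_2)/p_1, and x_2* = 3 + 0.5·(…)/p_2.
Discretionary income = 305 − 5·1 − 3·7 = 279; x_1* = 5 + 0.5·279/1 = 144.5; x_2* = 3 + 0.5·279/7 = 22.9286.
Expenditure on x_1: 1·144.5 = 144.5; share = 0.4738.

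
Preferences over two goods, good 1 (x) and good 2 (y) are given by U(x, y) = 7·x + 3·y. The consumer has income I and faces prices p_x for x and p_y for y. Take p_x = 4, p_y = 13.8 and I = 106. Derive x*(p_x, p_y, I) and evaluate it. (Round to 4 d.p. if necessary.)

x* = 26.5

Perfect substitutes: compare marginal utility per dollar. 7/p_x vs 3/p_y → 1.75 vs 0.2174.
x gives more utility per dollar, so spend all income on x: x* = I/p_x, y* = 0.
Numerically: x* = 26.5, y* = 0.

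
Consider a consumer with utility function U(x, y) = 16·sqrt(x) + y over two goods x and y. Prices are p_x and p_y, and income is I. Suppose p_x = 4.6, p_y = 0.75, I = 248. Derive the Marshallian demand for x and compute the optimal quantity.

Utility is quasi-linear in y; the FOC for x is 8/√x = p_x/p_y.
Thus x* = (8·p_y/p_x)² — independent of I — with the rest of income spent on y.
Plugging in: x* = (8·0.75/4.6)² = 1.7013.

x* = 1.7013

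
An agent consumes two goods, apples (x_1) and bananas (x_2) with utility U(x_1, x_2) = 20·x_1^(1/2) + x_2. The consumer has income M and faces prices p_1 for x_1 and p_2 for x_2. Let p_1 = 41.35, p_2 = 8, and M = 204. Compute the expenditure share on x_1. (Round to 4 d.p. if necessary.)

MU_x_1 = 10/√x_1, MU_x_2 = 1. Tangency: 10/√x_1 = p_1/p_2.
Solve: √x_1 = 10·p_2/p_1, so x_1*(p_1,p_2) = (10·p_2/p_1)², and x_2* = (M − p_1·x_1*)/p_2.
Plugging in: x_1* = (10·8/41.35)² = 3.7431, x_2* = 6.153.
Expenditure on x_1: 41.35·3.7431 = 154.7763; share = 0.7587.

share on x_1 = 0.7587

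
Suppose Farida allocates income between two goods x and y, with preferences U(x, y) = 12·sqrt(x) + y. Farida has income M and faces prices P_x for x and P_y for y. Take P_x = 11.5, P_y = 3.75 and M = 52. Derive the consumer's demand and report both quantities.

x* = 3.828, y* = 2.1275

MU_x = 6/√x, MU_y = 1. Tangency: 6/√x = P_x/P_y.
Thus x* = (6·P_y/P_x)² — independent of M — with the rest of income spent on y.
Plugging in: x* = (6·3.75/11.5)² = 3.828, y* = 2.1275.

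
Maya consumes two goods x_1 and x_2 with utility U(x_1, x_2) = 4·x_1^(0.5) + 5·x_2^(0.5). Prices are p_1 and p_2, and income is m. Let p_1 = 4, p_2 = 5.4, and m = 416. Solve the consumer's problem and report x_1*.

MRS = MU_x_1/MU_x_2 = (4/5)·(x_2/x_1)^(0.5). Set equal to p_1/p_2.
Solve for the ratio: x_2/x_1 = [(5/4)·p_1/p_2]^(2).
With the ratio pinned down, the budget gives x_1* = m/(p_1 + p_2·(x_2/x_1)) and x_2* = (x_2/x_1)·x_1*.
Numerically x_2/x_1 = 0.857339, so x_1* = 416/(4 + 5.4·0.857339) = 48.206.

x_1* = 48.206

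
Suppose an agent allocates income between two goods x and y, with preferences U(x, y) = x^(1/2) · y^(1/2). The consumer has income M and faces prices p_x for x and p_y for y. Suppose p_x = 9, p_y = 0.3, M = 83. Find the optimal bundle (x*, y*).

x* = 4.6111, y* = 138.3333

Tangency: MRS = y/x = p_x/p_y.
So 0.5·p_y·y = 0.5·p_x·x; combined with the budget, a share 0.5 of income goes to x.
Demand: x*(p_x,p_y,M) = 0.5·M/p_x and y* = 0.5·M/p_y.
At p_x=9, p_y=0.3, M=83: x* = 0.5·83/9 = 4.6111, y* = 138.3333.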